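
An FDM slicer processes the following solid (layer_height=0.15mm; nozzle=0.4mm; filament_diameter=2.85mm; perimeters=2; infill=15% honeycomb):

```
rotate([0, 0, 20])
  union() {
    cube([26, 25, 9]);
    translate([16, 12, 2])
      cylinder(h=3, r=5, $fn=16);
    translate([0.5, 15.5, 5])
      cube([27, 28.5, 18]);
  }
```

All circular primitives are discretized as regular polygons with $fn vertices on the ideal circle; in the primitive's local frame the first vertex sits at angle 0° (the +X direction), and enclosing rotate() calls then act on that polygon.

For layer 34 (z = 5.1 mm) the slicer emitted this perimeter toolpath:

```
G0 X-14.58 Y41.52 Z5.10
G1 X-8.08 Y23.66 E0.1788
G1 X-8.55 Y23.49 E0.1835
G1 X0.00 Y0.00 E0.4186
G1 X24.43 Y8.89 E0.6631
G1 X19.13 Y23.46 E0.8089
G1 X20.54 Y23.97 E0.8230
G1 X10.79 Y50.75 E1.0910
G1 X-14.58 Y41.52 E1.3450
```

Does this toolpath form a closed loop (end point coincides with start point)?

yes

Start point (G0): (-14.58, 41.52). End point (last G1): the path returns to the start — closed.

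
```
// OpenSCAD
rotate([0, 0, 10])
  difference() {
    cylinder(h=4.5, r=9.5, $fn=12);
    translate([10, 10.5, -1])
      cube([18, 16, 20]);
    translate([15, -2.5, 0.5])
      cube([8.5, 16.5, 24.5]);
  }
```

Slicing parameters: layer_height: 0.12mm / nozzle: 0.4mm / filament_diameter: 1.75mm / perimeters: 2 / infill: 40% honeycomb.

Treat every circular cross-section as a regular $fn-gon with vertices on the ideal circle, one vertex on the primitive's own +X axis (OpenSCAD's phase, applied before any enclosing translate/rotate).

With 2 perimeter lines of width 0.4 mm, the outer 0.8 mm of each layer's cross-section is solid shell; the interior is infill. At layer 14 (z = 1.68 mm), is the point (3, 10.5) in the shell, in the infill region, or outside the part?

At z = 1.68 mm: the r=9.5 cylinder gives a regular 12-gon of circumradius 9.5 (constant along its height); the cube at (10, 10.5) is present — its section is the full 18×16 rectangle; the cube at (15, -2.5) is present — its section is the full 8.5×16.5 rectangle; Taking the first minus the rest: starting from the r=9.5 cylinder, the 18×16 cube at (10, 10.5) misses the remaining region (no effect); the 8.5×16.5 cube at (15, -2.5) misses the remaining region (no effect) — 1 connected region; (whole slice rotated 10° about Z — lengths, areas and connectivity unchanged). Overall, the cross-section is a single solid region. Undo the 10° rotation: the query point maps to (4.778, 9.820) in the un-rotated model frame. The nearest boundary edge runs (0.00, 9.50)→(4.75, 8.23); distance from the point to it = 1.55 mm. The point is not inside any of the regions above, so it lies outside the cross-section (1.55 mm from the nearest boundary).

outside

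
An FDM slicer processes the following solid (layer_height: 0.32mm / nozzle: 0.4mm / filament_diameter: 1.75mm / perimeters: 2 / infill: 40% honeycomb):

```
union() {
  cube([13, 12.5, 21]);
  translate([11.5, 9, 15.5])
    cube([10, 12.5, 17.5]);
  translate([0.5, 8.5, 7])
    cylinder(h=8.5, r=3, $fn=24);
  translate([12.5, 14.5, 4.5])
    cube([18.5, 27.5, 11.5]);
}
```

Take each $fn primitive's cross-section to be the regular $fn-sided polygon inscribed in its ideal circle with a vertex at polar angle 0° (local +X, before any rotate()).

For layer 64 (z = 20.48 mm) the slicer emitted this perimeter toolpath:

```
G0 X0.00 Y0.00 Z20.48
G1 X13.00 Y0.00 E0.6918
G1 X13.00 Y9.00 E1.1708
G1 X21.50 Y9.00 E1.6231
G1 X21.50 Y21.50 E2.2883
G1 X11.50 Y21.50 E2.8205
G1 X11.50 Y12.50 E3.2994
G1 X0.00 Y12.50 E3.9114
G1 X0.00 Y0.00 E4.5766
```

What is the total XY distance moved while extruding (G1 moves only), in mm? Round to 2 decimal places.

86.00 mm

Sum the Euclidean lengths of each G1 segment: total = 86.00 mm.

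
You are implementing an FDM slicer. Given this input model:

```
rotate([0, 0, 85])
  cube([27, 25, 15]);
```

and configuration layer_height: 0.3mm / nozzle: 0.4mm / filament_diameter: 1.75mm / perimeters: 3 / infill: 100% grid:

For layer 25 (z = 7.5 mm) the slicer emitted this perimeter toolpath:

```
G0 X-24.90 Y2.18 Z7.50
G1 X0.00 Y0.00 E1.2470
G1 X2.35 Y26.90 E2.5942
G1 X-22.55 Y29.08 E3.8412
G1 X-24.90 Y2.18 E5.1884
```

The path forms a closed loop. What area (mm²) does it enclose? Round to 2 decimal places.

674.93 mm²

Apply the shoelace formula to the sequence of (X, Y) vertices; enclosed area = 674.93 mm².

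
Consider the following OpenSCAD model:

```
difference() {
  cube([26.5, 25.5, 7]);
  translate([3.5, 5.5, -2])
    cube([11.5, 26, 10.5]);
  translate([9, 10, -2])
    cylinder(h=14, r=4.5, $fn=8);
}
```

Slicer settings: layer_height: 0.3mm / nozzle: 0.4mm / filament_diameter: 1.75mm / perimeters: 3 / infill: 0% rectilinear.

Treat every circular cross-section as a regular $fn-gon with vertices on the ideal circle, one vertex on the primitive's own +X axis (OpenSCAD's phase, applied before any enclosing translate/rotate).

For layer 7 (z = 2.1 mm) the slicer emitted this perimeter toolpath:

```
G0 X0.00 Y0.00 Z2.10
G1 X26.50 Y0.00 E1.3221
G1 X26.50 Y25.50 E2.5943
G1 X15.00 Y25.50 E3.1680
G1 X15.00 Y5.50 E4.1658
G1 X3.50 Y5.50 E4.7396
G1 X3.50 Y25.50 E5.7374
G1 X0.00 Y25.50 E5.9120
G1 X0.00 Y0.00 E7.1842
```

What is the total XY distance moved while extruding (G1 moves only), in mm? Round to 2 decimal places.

Sum the Euclidean lengths of each G1 segment: total = 144.00 mm.

144.00 mm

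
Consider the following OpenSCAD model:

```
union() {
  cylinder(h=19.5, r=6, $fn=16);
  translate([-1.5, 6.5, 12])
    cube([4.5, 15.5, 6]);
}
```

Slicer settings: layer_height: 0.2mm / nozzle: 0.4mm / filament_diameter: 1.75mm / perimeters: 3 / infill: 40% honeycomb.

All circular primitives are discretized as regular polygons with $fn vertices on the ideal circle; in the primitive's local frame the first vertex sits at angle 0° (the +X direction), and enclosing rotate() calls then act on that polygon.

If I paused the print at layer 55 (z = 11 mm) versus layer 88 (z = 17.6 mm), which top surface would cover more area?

Layer 55 (z = 11): the cylinder: section is a regular 16-gon, circumradius r=6 (area = (16/2)·6.000²·sin(360°/16) = 110.21 mm²); the cube at (-1.5, 6.5) does not reach this height (z outside [12, 18]); Merging all regions: only the r=6 cylinder is present, so the union is just that shape — area = 110.21 mm². So its area = 110.21 mm². Layer 88 (z = 17.6): the cylinder: section is a regular 16-gon, circumradius r=6 (area = (16/2)·6.000²·sin(360°/16) = 110.21 mm²); the cube at (-1.5, 6.5) (footprint 4.5×15.5) is included at this height (area 69.75 mm²); Combining (union): the 2 present regions are separate (no shared area or edge), so areas and boundary lengths simply add and each stays a separate island — area = 179.96 mm². So its area = 179.96 mm². Layer 88 is larger (179.96 vs 110.21 mm²).

layer 88 (z = 17.6 mm)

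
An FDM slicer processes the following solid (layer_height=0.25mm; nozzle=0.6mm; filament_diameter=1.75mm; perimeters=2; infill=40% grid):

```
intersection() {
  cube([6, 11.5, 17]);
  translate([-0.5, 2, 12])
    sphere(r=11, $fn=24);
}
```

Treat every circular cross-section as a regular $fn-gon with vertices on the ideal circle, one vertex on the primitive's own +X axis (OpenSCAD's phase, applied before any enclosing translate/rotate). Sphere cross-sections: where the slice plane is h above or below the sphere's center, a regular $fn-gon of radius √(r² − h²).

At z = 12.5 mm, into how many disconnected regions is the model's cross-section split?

1

At z = 12.5 mm: the 6×11.5 cube contributes its full rectangle; the r=11 sphere at (-0.5, 2) contributes a regular 24-gon of circumradius √(11²−0.5²) = 10.989; Taking the intersection: the r=11 sphere at (-0.5, 2) partially overlaps the 6×11.5 cube; clipping to the common part keeps 68.63 mm² — 1 connected region. The result has 1 disconnected region.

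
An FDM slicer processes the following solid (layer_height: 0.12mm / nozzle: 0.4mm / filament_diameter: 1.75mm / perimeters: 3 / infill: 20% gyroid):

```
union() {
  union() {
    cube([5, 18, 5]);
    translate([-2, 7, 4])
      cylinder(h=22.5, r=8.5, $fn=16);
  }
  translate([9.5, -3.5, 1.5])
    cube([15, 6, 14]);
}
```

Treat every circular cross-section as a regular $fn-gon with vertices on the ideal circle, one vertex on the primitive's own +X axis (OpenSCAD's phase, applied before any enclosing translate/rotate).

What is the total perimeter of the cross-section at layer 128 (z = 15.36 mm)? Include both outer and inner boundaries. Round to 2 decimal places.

95.06 mm

At z = 15.36 mm: the cube is not intersected at this z (z outside [0, 5]); the cylinder at (-2, 7): section is a regular 16-gon, circumradius r=8.5 (perimeter = 2·16·8.500·sin(180°/16) = 53.06 mm); Taking the union: only the r=8.5 cylinder at (-2, 7) is present, so the union is just that shape — boundary = 53.06 mm; the cube at (9.5, -3.5) (footprint 15×6) is included at this height (perimeter 42.00 mm); Taking the union: the 2 present regions are separate (no shared area or edge), so areas and boundary lengths simply add and each stays a separate island — boundary = 95.06 mm. Overall, the cross-section has 2 separate islands. Total boundary length (outer) = 95.06 mm.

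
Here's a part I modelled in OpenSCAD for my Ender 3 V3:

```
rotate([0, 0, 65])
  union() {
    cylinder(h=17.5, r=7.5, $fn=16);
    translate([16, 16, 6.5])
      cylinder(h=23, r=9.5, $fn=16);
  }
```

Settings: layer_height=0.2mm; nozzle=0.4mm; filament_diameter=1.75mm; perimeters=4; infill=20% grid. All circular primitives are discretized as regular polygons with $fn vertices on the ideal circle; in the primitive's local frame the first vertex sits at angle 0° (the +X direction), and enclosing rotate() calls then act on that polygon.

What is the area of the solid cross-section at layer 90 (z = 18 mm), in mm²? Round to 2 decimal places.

276.30 mm²

At z = 18 mm: the cylinder is not intersected at this z (z outside [0, 17.5]); the r=9.5 cylinder at (16, 16) gives a regular 16-gon of circumradius 9.5 (constant along its height) (area = (16/2)·9.500²·sin(360°/16) = 276.30 mm²); Taking the union: only the r=9.5 cylinder at (16, 16) is present, so the union is just that shape — area = 276.30 mm²; (whole slice rotated 65° about Z — lengths, areas and connectivity unchanged). Overall, the cross-section is a single solid region. Net area = 276.30 mm².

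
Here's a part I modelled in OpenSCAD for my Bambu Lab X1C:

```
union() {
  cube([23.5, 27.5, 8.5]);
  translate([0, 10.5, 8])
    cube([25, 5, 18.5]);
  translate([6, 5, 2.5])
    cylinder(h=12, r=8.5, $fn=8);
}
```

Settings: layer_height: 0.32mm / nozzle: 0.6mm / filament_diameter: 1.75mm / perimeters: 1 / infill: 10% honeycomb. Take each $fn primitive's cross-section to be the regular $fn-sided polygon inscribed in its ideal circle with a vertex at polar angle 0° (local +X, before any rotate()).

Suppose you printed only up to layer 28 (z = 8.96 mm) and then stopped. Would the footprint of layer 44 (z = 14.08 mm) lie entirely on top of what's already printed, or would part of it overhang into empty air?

Compare the two slices. At z = 8.96: the cube is absent (z outside [0, 8.5]); the cube at (0, 10.5) is present — its section is the full 25×5 rectangle (area 125.00 mm²); the r=8.5 cylinder at (6, 5) gives a regular 8-gon of circumradius 8.5 (constant along its height) (area = (8/2)·8.500²·sin(360°/8) = 204.35 mm²); Combining (union): the regions partially overlap — summed areas 329.35 mm² minus the doubly-counted overlap 21.15 mm² gives 308.21 mm² — area = 308.21 mm². At z = 14.08: the cube does not reach this height (z outside [0, 8.5]); the cube at (0, 10.5) (footprint 25×5) is included at this height (area 125.00 mm²); the cylinder at (6, 5): section is a regular 8-gon, circumradius r=8.5 (area = (8/2)·8.500²·sin(360°/8) = 204.35 mm²); Merging all regions: the regions partially overlap — summed areas 329.35 mm² minus the doubly-counted overlap 21.15 mm² gives 308.21 mm² — area = 308.21 mm². Checking containment: the cross-section at z = 14.08 is a subset of the cross-section at z = 8.96.

entirely on top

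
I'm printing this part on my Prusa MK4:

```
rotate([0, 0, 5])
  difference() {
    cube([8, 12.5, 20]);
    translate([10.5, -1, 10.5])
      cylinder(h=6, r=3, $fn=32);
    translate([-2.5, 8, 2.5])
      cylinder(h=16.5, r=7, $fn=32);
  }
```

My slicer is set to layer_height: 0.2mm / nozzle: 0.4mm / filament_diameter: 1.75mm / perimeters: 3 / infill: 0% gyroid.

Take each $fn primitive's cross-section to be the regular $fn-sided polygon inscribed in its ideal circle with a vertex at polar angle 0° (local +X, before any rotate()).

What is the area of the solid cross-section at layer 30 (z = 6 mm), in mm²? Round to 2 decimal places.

At z = 6 mm: the 8×12.5 cube contributes its full rectangle (area 100.00 mm²); the cylinder at (10.5, -1) is not intersected at this z (z outside [10.5, 16.5]); the r=7 cylinder at (-2.5, 8) contributes a regular 32-gon of circumradius 7 (area = (32/2)·7.000²·sin(360°/32) = 152.95 mm²); Taking the first minus the rest: starting from the 8×12.5 cube (100.00 mm²), the r=7 cylinder at (-2.5, 8) partially overlaps it — only the 38.99 mm² overlap (of its 152.95 mm²) is removed, clipping the outline — area = 61.01 mm²; (rotated 5° about Z; rotation is an isometry so areas/perimeters/island counts are preserved). Overall, the cross-section is a single solid region. Net area = 61.01 mm².

61.01 mm²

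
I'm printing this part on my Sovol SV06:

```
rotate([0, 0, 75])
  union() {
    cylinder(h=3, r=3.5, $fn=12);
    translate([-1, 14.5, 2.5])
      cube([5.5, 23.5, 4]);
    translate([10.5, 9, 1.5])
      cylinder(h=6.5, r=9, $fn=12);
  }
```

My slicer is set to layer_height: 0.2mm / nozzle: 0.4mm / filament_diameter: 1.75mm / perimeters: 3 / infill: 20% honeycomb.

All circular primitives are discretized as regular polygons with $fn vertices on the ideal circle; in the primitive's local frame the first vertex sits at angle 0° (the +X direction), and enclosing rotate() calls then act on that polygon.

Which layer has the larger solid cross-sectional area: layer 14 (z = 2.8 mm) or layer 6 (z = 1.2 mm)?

Layer 14 (z = 2.8): the r=3.5 cylinder gives a regular 12-gon of circumradius 3.5 (constant along its height) (area = (12/2)·3.500²·sin(360°/12) = 36.75 mm²); the cube at (-1, 14.5) (footprint 5.5×23.5) is included at this height (area 129.25 mm²); the r=9 cylinder at (10.5, 9) gives a regular 12-gon of circumradius 9 (constant along its height) (area = (12/2)·9.000²·sin(360°/12) = 243.00 mm²); Merging all regions: the regions partially overlap — summed areas 409.00 mm² minus the doubly-counted overlap 0.32 mm² gives 408.68 mm² — area = 408.68 mm²; (whole slice rotated 75° about Z — lengths, areas and connectivity unchanged). So its area = 408.68 mm². Layer 6 (z = 1.2): the cylinder: section is a regular 12-gon, circumradius r=3.5 (area = (12/2)·3.500²·sin(360°/12) = 36.75 mm²); the cube at (-1, 14.5) is not intersected at this z (z outside [2.5, 6.5]); the cylinder at (10.5, 9) is absent (z outside [1.5, 8]); Taking the union: only the r=3.5 cylinder is present, so the union is just that shape — area = 36.75 mm²; (rotated 75° about Z; rotation is an isometry so areas/perimeters/island counts are preserved). So its area = 36.75 mm². Layer 14 is larger (408.68 vs 36.75 mm²).

layer 14 (z = 2.8 mm)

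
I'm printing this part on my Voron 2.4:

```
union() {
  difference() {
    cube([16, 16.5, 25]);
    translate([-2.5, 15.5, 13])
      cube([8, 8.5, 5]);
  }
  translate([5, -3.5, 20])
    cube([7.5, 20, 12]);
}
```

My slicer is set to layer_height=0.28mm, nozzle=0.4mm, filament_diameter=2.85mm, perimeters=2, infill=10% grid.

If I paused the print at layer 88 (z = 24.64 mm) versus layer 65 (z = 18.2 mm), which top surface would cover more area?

layer 88 (z = 24.64 mm)

Layer 88 (z = 24.64): the cube is present — its section is the full 16×16.5 rectangle (area 264.00 mm²); the cube at (-2.5, 15.5) is absent (z outside [13, 18]); After the difference (first − rest): none of the subtracted shapes is present at this height, so the 16×16.5 cube is unchanged — area = 264.00 mm²; the cube at (5, -3.5) is present — its section is the full 7.5×20 rectangle (area 150.00 mm²); Merging all regions: the regions partially overlap — summed areas 414.00 mm² minus the doubly-counted overlap 123.75 mm² gives 290.25 mm² — area = 290.25 mm². So its area = 290.25 mm². Layer 65 (z = 18.2): the 16×16.5 cube contributes its full rectangle (area 264.00 mm²); the cube at (-2.5, 15.5) is absent (z outside [13, 18]); Taking the first minus the rest: none of the subtracted shapes is present at this height, so the 16×16.5 cube is unchanged — area = 264.00 mm²; the cube at (5, -3.5) is absent (z outside [20, 32]); Combining (union): only that combined region is present, so the union is just that shape — area = 264.00 mm². So its area = 264.00 mm². Layer 88 is larger (290.25 vs 264.00 mm²).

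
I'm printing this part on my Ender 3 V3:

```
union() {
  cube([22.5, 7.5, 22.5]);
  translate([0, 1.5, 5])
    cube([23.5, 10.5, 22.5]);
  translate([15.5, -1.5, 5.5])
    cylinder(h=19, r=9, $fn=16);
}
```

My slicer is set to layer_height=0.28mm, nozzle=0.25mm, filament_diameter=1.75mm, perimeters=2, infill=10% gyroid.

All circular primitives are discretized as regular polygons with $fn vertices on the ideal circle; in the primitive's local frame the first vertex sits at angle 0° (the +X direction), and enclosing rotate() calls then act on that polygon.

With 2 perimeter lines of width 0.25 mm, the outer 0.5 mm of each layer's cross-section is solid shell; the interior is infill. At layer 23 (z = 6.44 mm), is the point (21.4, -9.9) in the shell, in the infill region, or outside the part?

outside

At z = 6.44 mm: the cube (footprint 22.5×7.5) is included at this height; the cube at (0, 1.5) (footprint 23.5×10.5) is included at this height; the r=9 cylinder at (15.5, -1.5) gives a regular 16-gon of circumradius 9 (constant along its height); Combining (union): the regions partially overlap (shared area 229.87 mm²), so overlapping operands fuse into one piece — 1 connected region. Overall, the cross-section is a single solid region. The nearest boundary edge runs (21.86, -7.86)→(18.94, -9.81); distance from the point to it = 1.44 mm. The point is not inside any of the regions above, so it lies outside the cross-section (1.44 mm from the nearest boundary).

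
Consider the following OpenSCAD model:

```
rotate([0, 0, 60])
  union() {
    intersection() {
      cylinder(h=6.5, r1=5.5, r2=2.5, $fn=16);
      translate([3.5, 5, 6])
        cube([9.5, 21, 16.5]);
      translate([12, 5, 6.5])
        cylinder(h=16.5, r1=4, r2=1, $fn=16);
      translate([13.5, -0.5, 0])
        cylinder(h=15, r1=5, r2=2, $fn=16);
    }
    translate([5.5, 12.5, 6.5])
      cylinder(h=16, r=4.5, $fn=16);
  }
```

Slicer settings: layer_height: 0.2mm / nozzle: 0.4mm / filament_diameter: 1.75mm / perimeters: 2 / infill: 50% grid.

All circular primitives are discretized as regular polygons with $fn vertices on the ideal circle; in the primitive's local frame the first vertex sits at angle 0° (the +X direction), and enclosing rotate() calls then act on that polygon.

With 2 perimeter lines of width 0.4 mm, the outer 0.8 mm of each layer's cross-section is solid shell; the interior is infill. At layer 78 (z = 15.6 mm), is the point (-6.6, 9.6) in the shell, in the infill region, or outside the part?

At z = 15.6 mm: the cone does not reach this height (z outside [0, 6.5]); the cube at (3.5, 5) (footprint 9.5×21) is included at this height; the cone at (12, 5): at t=0.552 of its height the radius interpolates to r₁+(r₂−r₁)t = 2.345, giving a regular 16-gon of that circumradius; the cone at (13.5, -0.5) does not reach this height (z outside [0, 15]); After intersecting: at least one operand is absent at this height, so nothing remains; the r=4.5 cylinder at (5.5, 12.5) gives a regular 16-gon of circumradius 4.5 (constant along its height); Combining (union): only the r=4.5 cylinder at (5.5, 12.5) is present, so the union is just that shape — 1 connected region; (rotated 60° about Z; rotation is an isometry so areas/perimeters/island counts are preserved). Overall, the cross-section is a single solid region. Undo the 60° rotation: the query point maps to (5.014, 10.516) in the un-rotated model frame. The nearest boundary edge runs (3.78, 8.34)→(5.50, 8.00); distance from the point to it = 2.37 mm. The point is inside the cross-section and 2.37 mm from the nearest boundary — more than the 0.8 mm shell width (2 × 0.4), so it's in the infill interior.

infill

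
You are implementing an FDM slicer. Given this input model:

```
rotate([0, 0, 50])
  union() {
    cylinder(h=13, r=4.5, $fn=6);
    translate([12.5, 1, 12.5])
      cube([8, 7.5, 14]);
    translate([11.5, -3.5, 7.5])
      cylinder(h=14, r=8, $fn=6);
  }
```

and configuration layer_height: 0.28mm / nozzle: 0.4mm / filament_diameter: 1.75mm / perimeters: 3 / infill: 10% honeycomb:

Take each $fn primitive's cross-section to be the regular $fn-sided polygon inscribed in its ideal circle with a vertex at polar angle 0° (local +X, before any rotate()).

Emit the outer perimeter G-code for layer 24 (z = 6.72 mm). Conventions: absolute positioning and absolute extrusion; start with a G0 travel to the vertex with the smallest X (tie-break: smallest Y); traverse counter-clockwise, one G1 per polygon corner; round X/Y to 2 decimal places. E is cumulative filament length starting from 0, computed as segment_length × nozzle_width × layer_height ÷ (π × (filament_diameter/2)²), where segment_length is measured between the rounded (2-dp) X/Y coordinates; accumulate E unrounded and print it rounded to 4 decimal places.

At z = 6.72 mm: the r=4.5 cylinder contributes a regular 6-gon of circumradius 4.5; the cube at (12.5, 1) is not intersected at this z (z outside [12.5, 26.5]); the cylinder at (11.5, -3.5) is absent (z outside [7.5, 21.5]); Merging all regions: only the r=4.5 cylinder is present, so the union is just that shape — 1 connected region; (rotated 50° about Z; rotation is an isometry so areas/perimeters/island counts are preserved). The outline is a single polygon with 6 vertices. Extrusion per mm of travel: 0.4 × 0.28 / (π × 0.875²) = 0.046564. Accumulating E over each segment gives final E = 1.2573.

G0 X-4.43 Y0.78 Z6.72
G1 X-2.89 Y-3.45 E0.2096
G1 X1.54 Y-4.23 E0.4191
G1 X4.43 Y-0.78 E0.6286
G1 X2.89 Y3.45 E0.8382
G1 X-1.54 Y4.23 E1.0477
G1 X-4.43 Y0.78 E1.2573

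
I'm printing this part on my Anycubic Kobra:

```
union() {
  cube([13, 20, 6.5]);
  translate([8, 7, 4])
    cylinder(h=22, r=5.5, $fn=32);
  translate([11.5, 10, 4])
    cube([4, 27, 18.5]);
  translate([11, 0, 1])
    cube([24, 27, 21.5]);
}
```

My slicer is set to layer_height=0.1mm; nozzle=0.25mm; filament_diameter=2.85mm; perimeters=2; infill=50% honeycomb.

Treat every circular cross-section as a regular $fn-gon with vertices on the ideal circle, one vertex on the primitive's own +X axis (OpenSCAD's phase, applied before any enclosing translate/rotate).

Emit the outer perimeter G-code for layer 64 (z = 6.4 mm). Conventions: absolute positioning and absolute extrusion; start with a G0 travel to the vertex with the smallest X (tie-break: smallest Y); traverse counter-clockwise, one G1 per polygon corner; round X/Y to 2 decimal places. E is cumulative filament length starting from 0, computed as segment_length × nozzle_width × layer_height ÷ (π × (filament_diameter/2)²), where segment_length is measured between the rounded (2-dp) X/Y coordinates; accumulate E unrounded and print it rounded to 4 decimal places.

G0 X0.00 Y0.00 Z6.40
G1 X35.00 Y0.00 E0.1372
G1 X35.00 Y27.00 E0.2430
G1 X15.50 Y27.00 E0.3194
G1 X15.50 Y37.00 E0.3586
G1 X11.50 Y37.00 E0.3743
G1 X11.50 Y27.00 E0.4134
G1 X11.00 Y27.00 E0.4154
G1 X11.00 Y20.00 E0.4428
G1 X0.00 Y20.00 E0.4859
G1 X0.00 Y0.00 E0.5643

At z = 6.4 mm: the cube is present — its section is the full 13×20 rectangle; the cylinder at (8, 7): section is a regular 32-gon, circumradius r=5.5; the cube at (11.5, 10) (footprint 4×27) is included at this height; the cube at (11, 0) (footprint 24×27) is included at this height; Taking the union: the regions partially overlap (shared area 202.42 mm²), so overlapping operands fuse into one piece — 1 connected region. The outline is a single polygon with 10 vertices. Extrusion per mm of travel: 0.25 × 0.1 / (π × 1.425²) = 0.003919. Accumulating E over each segment gives final E = 0.5643.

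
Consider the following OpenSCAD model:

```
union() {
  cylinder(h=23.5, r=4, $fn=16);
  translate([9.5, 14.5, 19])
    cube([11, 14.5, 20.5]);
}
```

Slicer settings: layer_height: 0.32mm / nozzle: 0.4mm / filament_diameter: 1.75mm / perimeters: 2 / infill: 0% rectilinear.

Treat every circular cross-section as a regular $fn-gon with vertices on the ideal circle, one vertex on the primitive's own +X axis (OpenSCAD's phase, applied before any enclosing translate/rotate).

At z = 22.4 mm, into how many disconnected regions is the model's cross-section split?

2

At z = 22.4 mm: the r=4 cylinder contributes a regular 16-gon of circumradius 4; the cube at (9.5, 14.5) is present — its section is the full 11×14.5 rectangle; Combining (union): the 2 present regions are separate (no shared area or edge), so areas and boundary lengths simply add and each stays a separate island — 2 connected regions. The result has 2 disconnected regions.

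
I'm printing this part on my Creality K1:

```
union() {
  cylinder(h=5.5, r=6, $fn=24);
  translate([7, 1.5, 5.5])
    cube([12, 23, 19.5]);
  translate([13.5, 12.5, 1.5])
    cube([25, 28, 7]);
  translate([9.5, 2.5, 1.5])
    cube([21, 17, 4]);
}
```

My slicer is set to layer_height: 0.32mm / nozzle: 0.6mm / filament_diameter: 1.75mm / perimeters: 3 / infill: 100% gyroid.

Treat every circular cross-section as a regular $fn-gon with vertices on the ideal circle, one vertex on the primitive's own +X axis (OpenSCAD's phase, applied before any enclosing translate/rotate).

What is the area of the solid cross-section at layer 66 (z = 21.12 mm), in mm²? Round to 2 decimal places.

At z = 21.12 mm: the cylinder is absent (z outside [0, 5.5]); the 12×23 cube at (7, 1.5) contributes its full rectangle (area 276.00 mm²); the cube at (13.5, 12.5) is absent (z outside [1.5, 8.5]); the cube at (9.5, 2.5) is not intersected at this z (z outside [1.5, 5.5]); Combining (union): only the 12×23 cube at (7, 1.5) is present, so the union is just that shape — area = 276.00 mm². Overall, the cross-section is a single solid region. Net area = 276.00 mm².

276.00 mm²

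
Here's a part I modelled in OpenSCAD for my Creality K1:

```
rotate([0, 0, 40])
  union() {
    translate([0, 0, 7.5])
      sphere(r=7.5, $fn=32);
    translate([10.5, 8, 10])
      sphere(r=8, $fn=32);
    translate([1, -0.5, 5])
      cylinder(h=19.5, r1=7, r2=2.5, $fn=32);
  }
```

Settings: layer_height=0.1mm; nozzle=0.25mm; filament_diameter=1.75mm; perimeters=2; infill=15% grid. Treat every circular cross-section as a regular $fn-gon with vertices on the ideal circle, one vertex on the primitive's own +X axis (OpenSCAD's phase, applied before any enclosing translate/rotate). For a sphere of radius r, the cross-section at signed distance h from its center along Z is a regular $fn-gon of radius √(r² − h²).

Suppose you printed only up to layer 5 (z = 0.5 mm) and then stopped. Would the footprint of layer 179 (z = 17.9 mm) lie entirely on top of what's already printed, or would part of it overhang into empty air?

Compare the two slices. At z = 0.5: the r=7.5 sphere contributes a regular 32-gon of circumradius √(7.5²−7²) = 2.693 (area = (32/2)·2.693²·sin(360°/32) = 22.63 mm²); the sphere at (10.5, 8) does not reach this height (|z−center|=9.500 > r=8); the cone at (1, -0.5) is absent (z outside [5, 24.5]); Merging all regions: only the r=7.5 sphere is present, so the union is just that shape — area = 22.63 mm²; (rotated 40° about Z; rotation is an isometry so areas/perimeters/island counts are preserved). At z = 17.9: the sphere does not reach this height (|z−center|=10.400 > r=7.5); the sphere at (10.5, 8): section is a regular 32-gon, circumradius = √(r²−h²) = √(8²−7.9²) = 1.261 (area = (32/2)·1.261²·sin(360°/32) = 4.96 mm²); the cone at (1, -0.5) contributes a regular 32-gon of circumradius 4.023 (interpolated between r1=7 and r2=2.5 at t=0.662) (area = (32/2)·4.023²·sin(360°/32) = 50.52 mm²); Merging all regions: the 2 present regions are separate (no shared area or edge), so areas and boundary lengths simply add and each stays a separate island — area = 55.48 mm²; (whole slice rotated 40° about Z — lengths, areas and connectivity unchanged). Checking containment: at z = 17.9 the cross-section extends beyond the z = 0.5 cross-section by about 32.85 mm².

part overhangs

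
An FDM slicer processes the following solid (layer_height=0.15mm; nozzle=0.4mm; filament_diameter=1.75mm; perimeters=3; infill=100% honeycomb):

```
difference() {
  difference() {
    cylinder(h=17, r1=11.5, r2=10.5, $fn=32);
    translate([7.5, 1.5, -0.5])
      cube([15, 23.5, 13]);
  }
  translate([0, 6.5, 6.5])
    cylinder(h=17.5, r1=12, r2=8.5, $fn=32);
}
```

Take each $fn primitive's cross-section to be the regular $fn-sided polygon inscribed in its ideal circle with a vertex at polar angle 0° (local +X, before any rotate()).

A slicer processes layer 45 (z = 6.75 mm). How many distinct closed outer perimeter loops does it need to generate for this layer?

1

At z = 6.75 mm: the cone contributes a regular 32-gon of circumradius 11.103 (interpolated between r1=11.5 and r2=10.5 at t=0.397); the 15×23.5 cube at (7.5, 1.5) contributes its full rectangle; Taking the first minus the rest: starting from the cone, the 15×23.5 cube at (7.5, 1.5) partially overlaps it — only the 14.79 mm² overlap (of its 352.50 mm²) is removed, clipping the outline — 1 connected region; the cone at (0, 6.5) contributes a regular 32-gon of circumradius 11.950 (interpolated between r1=12 and r2=8.5 at t=0.014); Taking the first minus the rest: starting from that combined region, the cone at (0, 6.5) partially overlaps it — only the 251.84 mm² overlap (of its 445.75 mm²) is removed, clipping the outline — 1 connected region. The result has 1 disconnected region.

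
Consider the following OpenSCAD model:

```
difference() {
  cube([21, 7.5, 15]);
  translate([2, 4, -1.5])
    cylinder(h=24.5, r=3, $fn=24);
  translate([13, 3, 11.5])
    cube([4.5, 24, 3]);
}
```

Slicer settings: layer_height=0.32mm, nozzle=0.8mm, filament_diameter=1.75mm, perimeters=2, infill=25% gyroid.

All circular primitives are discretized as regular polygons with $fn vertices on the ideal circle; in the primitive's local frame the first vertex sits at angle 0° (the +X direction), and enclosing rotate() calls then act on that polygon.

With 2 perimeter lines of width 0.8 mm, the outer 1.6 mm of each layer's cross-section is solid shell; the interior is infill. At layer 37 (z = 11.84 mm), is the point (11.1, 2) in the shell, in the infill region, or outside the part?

At z = 11.84 mm: the cube is present — its section is the full 21×7.5 rectangle; the r=3 cylinder at (2, 4) contributes a regular 24-gon of circumradius 3; the cube at (13, 3) is present — its section is the full 4.5×24 rectangle; Taking the first minus the rest: starting from the 21×7.5 cube, the r=3 cylinder at (2, 4) partially overlaps it — only the 24.94 mm² overlap (of its 27.95 mm²) is removed, clipping the outline; the 4.5×24 cube at (13, 3) partially overlaps it — only the 20.25 mm² overlap (of its 108.00 mm²) is removed, clipping the outline — 1 connected region. Overall, the cross-section is a single solid region. The nearest boundary edge runs (21.00, 0.00)→(0.00, 0.00); distance from the point to it = 2.00 mm. The point is inside the cross-section and 2.00 mm from the nearest boundary — more than the 1.6 mm shell width (2 × 0.8), so it's in the infill interior.

infill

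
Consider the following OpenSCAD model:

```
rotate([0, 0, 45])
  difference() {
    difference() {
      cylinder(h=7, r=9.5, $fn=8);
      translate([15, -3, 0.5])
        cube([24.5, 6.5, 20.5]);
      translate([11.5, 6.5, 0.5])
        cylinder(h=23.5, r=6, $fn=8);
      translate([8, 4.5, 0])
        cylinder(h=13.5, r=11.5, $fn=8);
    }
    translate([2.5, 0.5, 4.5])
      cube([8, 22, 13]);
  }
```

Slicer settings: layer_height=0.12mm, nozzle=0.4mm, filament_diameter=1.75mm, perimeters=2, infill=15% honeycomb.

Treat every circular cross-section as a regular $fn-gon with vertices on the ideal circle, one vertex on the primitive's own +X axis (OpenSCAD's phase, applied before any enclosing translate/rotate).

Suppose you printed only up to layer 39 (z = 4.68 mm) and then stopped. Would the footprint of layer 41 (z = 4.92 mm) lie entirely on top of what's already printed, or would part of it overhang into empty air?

entirely on top

Compare the two slices. At z = 4.68: the r=9.5 cylinder gives a regular 8-gon of circumradius 9.5 (constant along its height) (area = (8/2)·9.500²·sin(360°/8) = 255.27 mm²); the cube at (15, -3) (footprint 24.5×6.5) is included at this height (area 159.25 mm²); the r=6 cylinder at (11.5, 6.5) contributes a regular 8-gon of circumradius 6 (area = (8/2)·6.000²·sin(360°/8) = 101.82 mm²); the r=11.5 cylinder at (8, 4.5) contributes a regular 8-gon of circumradius 11.5 (area = (8/2)·11.500²·sin(360°/8) = 374.06 mm²); After the difference (first − rest): starting from the r=9.5 cylinder (255.27 mm²), the 24.5×6.5 cube at (15, -3) misses the remaining region (no effect); the r=6 cylinder at (11.5, 6.5) partially overlaps it — only the 6.46 mm² overlap (of its 101.82 mm²) is removed, clipping the outline; the r=11.5 cylinder at (8, 4.5) partially overlaps it — only the 127.38 mm² overlap (of its 374.06 mm²) is removed, clipping the outline — area = 121.42 mm²; the cube at (2.5, 0.5) (footprint 8×22) is included at this height (area 176.00 mm²); Taking the first minus the rest: starting from the result so far (121.42 mm²), the 8×22 cube at (2.5, 0.5) misses the remaining region (no effect) — area = 121.42 mm²; (whole slice rotated 45° about Z — lengths, areas and connectivity unchanged). At z = 4.92: the r=9.5 cylinder gives a regular 8-gon of circumradius 9.5 (constant along its height) (area = (8/2)·9.500²·sin(360°/8) = 255.27 mm²); the cube at (15, -3) is present — its section is the full 24.5×6.5 rectangle (area 159.25 mm²); the r=6 cylinder at (11.5, 6.5) gives a regular 8-gon of circumradius 6 (constant along its height) (area = (8/2)·6.000²·sin(360°/8) = 101.82 mm²); the r=11.5 cylinder at (8, 4.5) contributes a regular 8-gon of circumradius 11.5 (area = (8/2)·11.500²·sin(360°/8) = 374.06 mm²); Taking the first minus the rest: starting from the r=9.5 cylinder (255.27 mm²), the 24.5×6.5 cube at (15, -3) misses the remaining region (no effect); the r=6 cylinder at (11.5, 6.5) partially overlaps it — only the 6.46 mm² overlap (of its 101.82 mm²) is removed, clipping the outline; the r=11.5 cylinder at (8, 4.5) partially overlaps it — only the 127.38 mm² overlap (of its 374.06 mm²) is removed, clipping the outline — area = 121.42 mm²; the cube at (2.5, 0.5) (footprint 8×22) is included at this height (area 176.00 mm²); After the difference (first − rest): starting from the result so far (121.42 mm²), the 8×22 cube at (2.5, 0.5) misses the remaining region (no effect) — area = 121.42 mm²; (whole slice rotated 45° about Z — lengths, areas and connectivity unchanged). Checking containment: the cross-section at z = 4.92 is a subset of the cross-section at z = 4.68.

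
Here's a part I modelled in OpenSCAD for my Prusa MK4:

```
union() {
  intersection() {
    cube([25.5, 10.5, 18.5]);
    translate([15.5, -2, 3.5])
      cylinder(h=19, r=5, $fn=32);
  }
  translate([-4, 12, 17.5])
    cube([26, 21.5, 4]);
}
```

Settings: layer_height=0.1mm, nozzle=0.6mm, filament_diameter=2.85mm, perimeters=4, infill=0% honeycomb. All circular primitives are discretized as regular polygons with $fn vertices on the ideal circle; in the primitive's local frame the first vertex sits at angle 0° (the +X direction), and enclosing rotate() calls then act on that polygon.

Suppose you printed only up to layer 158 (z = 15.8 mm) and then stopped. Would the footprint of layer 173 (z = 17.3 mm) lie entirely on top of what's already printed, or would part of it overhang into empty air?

entirely on top

Compare the two slices. At z = 15.8: the cube (footprint 25.5×10.5) is included at this height (area 267.75 mm²); the r=5 cylinder at (15.5, -2) gives a regular 32-gon of circumradius 5 (constant along its height) (area = (32/2)·5.000²·sin(360°/32) = 78.04 mm²); After intersecting: the r=5 cylinder at (15.5, -2) partially overlaps the 25.5×10.5 cube; clipping to the common part keeps 19.63 mm² — area = 19.63 mm²; the cube at (-4, 12) is not intersected at this z (z outside [17.5, 21.5]); Combining (union): only the result so far is present, so the union is just that shape — area = 19.63 mm². At z = 17.3: the cube (footprint 25.5×10.5) is included at this height (area 267.75 mm²); the r=5 cylinder at (15.5, -2) gives a regular 32-gon of circumradius 5 (constant along its height) (area = (32/2)·5.000²·sin(360°/32) = 78.04 mm²); Taking the intersection: the r=5 cylinder at (15.5, -2) partially overlaps the 25.5×10.5 cube; clipping to the common part keeps 19.63 mm² — area = 19.63 mm²; the cube at (-4, 12) does not reach this height (z outside [17.5, 21.5]); Taking the union: only the result so far is present, so the union is just that shape — area = 19.63 mm². Checking containment: the cross-section at z = 17.3 is a subset of the cross-section at z = 15.8.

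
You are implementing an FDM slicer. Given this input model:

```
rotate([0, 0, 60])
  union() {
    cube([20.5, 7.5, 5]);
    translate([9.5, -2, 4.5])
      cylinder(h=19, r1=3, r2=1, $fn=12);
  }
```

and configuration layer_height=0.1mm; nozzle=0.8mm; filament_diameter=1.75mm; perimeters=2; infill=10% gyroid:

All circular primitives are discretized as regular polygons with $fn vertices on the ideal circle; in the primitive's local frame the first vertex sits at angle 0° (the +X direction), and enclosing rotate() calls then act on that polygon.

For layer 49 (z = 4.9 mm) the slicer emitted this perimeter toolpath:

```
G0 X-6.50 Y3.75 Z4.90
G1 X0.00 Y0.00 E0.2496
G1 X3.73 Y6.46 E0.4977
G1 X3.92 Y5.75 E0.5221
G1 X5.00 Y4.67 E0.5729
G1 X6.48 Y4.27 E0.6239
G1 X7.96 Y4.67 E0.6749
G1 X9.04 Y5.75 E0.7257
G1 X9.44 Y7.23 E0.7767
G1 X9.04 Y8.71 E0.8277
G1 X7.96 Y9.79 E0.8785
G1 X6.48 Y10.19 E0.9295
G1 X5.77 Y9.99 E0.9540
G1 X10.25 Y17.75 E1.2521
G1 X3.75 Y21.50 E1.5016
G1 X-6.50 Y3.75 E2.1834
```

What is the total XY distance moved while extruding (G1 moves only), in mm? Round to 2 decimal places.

65.65 mm

Sum the Euclidean lengths of each G1 segment: total = 65.65 mm.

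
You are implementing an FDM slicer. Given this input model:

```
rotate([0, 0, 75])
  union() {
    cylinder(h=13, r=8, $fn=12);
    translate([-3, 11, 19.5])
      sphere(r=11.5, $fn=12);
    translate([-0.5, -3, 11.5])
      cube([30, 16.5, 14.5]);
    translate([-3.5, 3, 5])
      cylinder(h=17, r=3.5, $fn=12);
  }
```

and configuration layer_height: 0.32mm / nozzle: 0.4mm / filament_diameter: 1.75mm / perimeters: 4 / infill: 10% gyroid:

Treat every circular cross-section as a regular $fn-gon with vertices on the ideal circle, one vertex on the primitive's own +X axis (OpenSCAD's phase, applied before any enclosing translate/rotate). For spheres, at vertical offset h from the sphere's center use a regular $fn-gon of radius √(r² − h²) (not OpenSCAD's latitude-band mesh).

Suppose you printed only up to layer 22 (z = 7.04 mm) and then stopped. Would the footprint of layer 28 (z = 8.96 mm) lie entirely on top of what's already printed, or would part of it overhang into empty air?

part overhangs

Compare the two slices. At z = 7.04: the r=8 cylinder gives a regular 12-gon of circumradius 8 (constant along its height) (area = (12/2)·8.000²·sin(360°/12) = 192.00 mm²); the sphere at (-3, 11) does not reach this height (|z−center|=12.460 > r=11.5); the cube at (-0.5, -3) is absent (z outside [11.5, 26]); the r=3.5 cylinder at (-3.5, 3) contributes a regular 12-gon of circumradius 3.5 (area = (12/2)·3.500²·sin(360°/12) = 36.75 mm²); Merging all regions: the regions partially overlap — summed areas 228.75 mm² minus the doubly-counted overlap 36.19 mm² gives 192.56 mm² — area = 192.56 mm²; (rotated 75° about Z; rotation is an isometry so areas/perimeters/island counts are preserved). At z = 8.96: the r=8 cylinder gives a regular 12-gon of circumradius 8 (constant along its height) (area = (12/2)·8.000²·sin(360°/12) = 192.00 mm²); the sphere at (-3, 11): section is a regular 12-gon, circumradius = √(r²−h²) = √(11.5²−10.54²) = 4.600 (area = (12/2)·4.600²·sin(360°/12) = 63.48 mm²); the cube at (-0.5, -3) does not reach this height (z outside [11.5, 26]); the cylinder at (-3.5, 3): section is a regular 12-gon, circumradius r=3.5 (area = (12/2)·3.500²·sin(360°/12) = 36.75 mm²); Combining (union): the regions partially overlap — summed areas 292.23 mm² minus the doubly-counted overlap 38.99 mm² gives 253.24 mm² — area = 253.24 mm²; (whole slice rotated 75° about Z — lengths, areas and connectivity unchanged). Checking containment: at z = 8.96 the cross-section extends beyond the z = 7.04 cross-section by about 60.68 mm².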